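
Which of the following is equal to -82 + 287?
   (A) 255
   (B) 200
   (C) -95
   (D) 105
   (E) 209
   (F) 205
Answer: F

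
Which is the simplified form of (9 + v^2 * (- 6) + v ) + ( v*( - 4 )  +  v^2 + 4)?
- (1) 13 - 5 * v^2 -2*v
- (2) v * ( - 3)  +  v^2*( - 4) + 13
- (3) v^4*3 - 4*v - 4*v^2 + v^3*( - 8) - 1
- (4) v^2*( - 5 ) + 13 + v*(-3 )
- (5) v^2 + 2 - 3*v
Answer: 4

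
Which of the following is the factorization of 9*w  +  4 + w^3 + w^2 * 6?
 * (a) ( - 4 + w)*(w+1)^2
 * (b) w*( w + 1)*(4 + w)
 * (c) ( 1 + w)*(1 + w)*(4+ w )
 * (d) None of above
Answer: c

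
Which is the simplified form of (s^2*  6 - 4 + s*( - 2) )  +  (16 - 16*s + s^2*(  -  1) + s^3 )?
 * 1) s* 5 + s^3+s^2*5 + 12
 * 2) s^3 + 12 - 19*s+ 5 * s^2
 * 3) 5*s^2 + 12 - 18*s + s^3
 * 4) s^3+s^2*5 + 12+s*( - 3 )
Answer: 3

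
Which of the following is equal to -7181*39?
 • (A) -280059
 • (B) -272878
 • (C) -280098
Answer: A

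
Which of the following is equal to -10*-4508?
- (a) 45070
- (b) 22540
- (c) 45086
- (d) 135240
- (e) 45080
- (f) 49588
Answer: e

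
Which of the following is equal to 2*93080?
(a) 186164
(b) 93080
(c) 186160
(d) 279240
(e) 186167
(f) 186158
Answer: c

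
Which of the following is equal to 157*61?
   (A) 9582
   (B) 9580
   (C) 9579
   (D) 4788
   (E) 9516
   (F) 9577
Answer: F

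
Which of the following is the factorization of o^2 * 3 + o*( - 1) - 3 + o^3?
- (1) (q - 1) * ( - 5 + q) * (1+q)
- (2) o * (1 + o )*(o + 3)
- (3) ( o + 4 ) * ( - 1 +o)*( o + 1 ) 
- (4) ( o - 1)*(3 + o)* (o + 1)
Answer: 4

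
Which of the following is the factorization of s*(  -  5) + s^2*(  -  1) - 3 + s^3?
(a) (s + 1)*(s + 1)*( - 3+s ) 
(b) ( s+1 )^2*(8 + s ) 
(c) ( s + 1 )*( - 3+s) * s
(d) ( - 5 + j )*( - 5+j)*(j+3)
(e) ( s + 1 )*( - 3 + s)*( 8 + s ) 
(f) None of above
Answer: a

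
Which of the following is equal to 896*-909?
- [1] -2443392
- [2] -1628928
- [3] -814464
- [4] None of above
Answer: 3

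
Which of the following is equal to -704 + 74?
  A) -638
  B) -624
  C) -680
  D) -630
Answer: D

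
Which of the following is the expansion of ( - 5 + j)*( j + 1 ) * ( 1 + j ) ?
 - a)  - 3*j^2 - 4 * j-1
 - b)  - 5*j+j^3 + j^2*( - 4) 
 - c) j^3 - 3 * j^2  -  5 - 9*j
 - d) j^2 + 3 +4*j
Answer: c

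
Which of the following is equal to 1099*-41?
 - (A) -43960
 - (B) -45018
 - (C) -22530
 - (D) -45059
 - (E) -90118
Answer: D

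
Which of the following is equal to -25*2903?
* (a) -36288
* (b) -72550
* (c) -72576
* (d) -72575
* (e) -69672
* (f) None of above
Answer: d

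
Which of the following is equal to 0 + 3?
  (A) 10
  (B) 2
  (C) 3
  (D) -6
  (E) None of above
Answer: C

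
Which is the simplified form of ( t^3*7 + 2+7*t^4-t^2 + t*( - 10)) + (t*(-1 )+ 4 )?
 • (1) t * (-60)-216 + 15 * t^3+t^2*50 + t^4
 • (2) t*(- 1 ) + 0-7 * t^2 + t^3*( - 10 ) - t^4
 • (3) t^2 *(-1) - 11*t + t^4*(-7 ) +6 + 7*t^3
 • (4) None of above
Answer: 4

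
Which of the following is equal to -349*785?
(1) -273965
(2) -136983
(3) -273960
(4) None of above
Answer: 1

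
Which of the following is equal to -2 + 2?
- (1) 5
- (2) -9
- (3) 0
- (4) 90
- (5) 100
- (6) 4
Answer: 3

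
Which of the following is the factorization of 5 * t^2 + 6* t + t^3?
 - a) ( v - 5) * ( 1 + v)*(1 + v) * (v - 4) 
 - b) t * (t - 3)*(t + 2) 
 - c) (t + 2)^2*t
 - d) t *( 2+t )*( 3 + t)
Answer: d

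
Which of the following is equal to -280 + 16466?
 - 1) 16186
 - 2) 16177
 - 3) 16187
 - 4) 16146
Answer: 1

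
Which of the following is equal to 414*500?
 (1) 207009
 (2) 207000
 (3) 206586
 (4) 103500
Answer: 2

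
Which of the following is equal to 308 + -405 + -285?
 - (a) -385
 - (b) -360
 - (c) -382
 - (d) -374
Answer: c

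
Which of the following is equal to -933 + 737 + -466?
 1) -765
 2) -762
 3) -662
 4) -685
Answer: 3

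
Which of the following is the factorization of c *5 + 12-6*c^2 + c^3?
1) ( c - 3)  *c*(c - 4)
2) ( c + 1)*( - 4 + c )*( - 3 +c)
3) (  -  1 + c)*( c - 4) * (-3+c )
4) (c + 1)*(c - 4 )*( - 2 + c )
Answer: 2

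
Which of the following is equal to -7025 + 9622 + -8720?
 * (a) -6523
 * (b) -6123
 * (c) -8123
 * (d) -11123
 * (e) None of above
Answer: b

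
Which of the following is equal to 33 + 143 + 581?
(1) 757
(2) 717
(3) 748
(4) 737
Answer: 1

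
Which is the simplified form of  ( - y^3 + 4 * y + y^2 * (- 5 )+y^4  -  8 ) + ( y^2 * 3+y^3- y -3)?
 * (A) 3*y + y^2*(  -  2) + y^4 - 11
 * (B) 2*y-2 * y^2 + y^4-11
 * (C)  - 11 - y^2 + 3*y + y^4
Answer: A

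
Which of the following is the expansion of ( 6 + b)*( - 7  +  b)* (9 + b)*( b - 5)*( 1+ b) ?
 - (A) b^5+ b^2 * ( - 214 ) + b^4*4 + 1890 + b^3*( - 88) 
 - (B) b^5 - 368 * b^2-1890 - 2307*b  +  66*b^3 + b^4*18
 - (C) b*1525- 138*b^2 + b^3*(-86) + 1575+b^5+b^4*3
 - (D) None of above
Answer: D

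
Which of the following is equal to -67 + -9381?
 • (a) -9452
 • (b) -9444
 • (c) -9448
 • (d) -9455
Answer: c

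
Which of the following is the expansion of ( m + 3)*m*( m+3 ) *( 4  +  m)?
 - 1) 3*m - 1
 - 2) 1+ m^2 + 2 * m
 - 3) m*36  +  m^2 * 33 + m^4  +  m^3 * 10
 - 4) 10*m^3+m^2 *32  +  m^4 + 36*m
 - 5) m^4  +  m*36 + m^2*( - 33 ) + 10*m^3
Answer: 3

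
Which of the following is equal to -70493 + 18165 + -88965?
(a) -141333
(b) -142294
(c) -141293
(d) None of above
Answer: c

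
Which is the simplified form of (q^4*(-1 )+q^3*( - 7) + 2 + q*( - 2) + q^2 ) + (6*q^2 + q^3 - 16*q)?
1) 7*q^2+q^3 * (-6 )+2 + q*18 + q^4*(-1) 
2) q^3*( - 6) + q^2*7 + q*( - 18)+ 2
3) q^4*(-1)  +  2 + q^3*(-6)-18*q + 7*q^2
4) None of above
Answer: 3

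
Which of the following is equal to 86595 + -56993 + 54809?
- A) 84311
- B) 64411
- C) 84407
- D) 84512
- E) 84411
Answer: E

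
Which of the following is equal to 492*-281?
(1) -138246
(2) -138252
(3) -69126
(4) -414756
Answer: 2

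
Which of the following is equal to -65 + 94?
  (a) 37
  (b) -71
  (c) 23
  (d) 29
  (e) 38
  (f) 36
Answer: d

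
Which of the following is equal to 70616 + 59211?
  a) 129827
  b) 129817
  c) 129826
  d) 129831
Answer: a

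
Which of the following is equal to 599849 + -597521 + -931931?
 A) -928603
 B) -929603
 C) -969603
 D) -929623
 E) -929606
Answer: B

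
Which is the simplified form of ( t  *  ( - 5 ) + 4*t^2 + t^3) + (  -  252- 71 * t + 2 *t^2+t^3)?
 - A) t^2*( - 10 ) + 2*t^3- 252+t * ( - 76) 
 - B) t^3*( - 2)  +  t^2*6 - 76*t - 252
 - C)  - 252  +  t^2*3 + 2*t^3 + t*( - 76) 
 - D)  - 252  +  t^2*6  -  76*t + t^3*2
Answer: D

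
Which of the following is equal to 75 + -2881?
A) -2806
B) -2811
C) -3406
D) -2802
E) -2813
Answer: A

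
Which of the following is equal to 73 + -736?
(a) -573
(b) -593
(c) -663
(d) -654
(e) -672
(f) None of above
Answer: c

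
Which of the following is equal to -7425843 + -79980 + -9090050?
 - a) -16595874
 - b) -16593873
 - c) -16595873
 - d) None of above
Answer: c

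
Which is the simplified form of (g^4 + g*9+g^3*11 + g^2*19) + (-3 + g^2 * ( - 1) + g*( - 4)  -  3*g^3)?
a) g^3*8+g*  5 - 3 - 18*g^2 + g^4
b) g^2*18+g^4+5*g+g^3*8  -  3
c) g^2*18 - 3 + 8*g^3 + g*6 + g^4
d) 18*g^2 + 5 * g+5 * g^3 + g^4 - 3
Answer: b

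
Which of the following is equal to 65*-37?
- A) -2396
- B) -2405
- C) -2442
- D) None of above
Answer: B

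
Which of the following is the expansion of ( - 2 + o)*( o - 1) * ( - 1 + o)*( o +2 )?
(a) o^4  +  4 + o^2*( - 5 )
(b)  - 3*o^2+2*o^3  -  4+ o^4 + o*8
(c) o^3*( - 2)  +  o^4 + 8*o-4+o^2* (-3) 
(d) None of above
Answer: c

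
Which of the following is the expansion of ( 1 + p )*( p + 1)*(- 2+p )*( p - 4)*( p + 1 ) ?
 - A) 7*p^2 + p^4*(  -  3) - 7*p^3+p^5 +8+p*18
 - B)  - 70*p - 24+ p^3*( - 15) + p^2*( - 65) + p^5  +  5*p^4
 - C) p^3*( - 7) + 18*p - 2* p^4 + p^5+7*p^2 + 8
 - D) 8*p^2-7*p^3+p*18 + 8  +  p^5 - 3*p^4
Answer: A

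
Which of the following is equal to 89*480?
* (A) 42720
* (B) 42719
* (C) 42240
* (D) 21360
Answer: A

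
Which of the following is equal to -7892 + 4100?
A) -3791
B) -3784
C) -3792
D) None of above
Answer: C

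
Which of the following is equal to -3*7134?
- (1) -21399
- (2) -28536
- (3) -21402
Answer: 3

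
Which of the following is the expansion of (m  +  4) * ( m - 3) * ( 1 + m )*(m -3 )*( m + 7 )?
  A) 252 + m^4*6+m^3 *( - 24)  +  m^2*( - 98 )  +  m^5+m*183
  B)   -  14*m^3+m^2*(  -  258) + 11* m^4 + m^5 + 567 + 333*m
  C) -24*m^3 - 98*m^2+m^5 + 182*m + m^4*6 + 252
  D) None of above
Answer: A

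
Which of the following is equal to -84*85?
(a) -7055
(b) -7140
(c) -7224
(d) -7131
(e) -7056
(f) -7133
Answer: b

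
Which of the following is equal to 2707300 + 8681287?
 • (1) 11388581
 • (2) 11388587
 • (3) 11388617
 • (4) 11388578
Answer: 2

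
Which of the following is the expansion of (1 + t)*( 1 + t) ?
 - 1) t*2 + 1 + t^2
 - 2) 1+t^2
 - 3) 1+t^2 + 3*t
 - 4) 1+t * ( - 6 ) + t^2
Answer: 1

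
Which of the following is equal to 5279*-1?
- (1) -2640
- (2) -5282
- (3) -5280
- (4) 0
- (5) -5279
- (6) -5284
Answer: 5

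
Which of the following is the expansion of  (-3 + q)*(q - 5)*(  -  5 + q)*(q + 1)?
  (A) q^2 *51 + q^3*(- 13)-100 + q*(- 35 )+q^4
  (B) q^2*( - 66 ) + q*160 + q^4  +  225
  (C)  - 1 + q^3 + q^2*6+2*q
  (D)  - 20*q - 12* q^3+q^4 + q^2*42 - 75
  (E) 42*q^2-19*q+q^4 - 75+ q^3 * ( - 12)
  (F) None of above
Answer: D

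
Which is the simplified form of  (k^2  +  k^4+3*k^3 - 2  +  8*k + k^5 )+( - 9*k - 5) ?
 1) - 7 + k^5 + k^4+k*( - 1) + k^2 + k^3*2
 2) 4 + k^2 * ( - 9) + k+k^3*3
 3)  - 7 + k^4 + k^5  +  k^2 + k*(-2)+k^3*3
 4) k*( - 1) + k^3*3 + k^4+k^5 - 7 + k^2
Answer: 4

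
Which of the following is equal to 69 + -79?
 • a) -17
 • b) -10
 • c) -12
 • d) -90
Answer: b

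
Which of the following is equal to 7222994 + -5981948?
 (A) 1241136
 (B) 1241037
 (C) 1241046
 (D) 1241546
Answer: C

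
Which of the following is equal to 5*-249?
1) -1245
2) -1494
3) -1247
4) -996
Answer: 1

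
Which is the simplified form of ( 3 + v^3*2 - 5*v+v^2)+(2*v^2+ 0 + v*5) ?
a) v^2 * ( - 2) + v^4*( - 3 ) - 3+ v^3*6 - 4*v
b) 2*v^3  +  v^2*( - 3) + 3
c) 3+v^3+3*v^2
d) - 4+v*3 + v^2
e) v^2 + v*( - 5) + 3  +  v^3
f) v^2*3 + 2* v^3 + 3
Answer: f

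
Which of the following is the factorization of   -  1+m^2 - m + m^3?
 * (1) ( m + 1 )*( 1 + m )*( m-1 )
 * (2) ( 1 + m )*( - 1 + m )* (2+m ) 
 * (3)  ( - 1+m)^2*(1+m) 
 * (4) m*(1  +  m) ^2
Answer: 1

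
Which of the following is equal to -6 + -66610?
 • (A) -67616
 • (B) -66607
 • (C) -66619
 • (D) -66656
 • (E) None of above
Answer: E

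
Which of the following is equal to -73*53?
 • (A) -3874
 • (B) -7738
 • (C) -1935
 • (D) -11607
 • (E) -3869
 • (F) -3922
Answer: E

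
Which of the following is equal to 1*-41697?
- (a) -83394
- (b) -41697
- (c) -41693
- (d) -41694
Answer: b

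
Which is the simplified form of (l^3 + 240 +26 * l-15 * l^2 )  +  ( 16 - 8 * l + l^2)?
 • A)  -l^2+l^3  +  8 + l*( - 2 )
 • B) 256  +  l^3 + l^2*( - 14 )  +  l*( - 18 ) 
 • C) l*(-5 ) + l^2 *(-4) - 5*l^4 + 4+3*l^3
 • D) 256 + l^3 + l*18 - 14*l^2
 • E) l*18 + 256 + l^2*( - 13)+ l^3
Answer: D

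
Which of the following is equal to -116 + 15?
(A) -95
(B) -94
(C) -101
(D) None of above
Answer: C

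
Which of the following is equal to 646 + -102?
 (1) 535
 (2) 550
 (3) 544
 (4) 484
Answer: 3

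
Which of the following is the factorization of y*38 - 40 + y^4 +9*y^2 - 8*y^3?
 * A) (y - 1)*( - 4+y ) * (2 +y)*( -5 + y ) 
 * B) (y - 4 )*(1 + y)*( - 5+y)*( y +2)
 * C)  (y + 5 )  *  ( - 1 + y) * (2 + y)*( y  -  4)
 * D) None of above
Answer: A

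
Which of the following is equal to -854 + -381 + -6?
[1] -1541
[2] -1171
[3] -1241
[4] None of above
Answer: 3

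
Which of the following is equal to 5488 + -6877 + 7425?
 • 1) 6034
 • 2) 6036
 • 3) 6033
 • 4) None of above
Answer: 2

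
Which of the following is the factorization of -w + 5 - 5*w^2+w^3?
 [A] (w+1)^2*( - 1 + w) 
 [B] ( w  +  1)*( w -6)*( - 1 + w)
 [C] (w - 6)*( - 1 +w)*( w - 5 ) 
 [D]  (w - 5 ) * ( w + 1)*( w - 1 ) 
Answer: D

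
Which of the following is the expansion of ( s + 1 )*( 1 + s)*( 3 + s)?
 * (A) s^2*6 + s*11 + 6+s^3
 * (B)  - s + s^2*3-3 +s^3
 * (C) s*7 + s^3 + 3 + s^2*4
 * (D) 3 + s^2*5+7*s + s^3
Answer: D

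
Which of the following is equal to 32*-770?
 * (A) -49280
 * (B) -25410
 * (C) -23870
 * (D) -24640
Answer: D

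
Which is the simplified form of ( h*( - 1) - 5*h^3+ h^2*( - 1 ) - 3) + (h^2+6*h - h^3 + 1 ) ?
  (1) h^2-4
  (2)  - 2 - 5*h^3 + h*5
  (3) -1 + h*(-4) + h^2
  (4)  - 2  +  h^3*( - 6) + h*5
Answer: 4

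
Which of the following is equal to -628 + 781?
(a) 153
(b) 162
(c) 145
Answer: a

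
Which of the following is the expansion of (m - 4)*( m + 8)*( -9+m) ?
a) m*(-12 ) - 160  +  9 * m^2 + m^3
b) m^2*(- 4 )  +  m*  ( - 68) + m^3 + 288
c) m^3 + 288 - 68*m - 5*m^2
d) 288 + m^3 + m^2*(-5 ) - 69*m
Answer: c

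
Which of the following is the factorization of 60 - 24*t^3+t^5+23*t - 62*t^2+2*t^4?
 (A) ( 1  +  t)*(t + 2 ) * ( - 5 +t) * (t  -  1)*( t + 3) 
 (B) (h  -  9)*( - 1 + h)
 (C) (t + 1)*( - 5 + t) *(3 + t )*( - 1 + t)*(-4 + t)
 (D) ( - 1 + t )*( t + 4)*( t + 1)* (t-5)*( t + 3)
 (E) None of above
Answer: D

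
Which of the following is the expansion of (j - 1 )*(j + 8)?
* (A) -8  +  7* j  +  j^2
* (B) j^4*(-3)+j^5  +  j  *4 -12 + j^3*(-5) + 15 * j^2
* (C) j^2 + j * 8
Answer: A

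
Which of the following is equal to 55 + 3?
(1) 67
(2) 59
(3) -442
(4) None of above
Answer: 4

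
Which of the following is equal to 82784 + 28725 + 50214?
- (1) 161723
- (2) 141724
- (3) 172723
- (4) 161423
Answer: 1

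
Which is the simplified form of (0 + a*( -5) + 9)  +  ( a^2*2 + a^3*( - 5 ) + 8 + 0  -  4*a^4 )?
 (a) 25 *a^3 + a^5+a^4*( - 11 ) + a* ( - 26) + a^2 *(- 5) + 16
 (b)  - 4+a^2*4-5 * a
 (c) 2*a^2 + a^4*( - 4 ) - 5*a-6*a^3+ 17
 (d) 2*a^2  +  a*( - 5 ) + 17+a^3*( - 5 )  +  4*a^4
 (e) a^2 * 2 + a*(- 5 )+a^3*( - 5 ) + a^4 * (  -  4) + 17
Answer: e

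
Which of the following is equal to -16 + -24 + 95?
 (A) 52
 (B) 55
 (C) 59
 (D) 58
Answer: B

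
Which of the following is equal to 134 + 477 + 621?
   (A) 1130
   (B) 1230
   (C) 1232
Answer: C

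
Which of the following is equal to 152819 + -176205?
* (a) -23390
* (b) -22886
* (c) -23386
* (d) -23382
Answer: c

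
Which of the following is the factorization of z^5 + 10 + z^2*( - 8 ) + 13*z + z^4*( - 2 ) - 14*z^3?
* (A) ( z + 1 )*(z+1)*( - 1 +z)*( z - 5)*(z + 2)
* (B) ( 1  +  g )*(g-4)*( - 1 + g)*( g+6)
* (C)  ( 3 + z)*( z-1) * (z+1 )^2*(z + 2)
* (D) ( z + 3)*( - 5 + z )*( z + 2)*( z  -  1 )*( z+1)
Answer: A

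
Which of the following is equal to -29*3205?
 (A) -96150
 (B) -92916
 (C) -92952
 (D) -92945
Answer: D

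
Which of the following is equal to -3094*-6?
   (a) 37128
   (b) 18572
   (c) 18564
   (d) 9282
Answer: c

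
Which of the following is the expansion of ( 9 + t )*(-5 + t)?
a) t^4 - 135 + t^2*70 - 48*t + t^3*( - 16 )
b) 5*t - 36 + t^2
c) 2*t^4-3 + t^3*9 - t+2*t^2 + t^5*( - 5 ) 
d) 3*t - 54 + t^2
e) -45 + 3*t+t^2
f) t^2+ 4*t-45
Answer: f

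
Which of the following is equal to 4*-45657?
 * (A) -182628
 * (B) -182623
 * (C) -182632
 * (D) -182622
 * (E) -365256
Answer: A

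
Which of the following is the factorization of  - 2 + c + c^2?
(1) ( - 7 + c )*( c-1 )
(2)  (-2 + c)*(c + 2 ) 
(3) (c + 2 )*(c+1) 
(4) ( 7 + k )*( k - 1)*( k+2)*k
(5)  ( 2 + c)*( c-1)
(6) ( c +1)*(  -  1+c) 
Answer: 5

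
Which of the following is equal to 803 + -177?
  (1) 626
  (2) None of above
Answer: 1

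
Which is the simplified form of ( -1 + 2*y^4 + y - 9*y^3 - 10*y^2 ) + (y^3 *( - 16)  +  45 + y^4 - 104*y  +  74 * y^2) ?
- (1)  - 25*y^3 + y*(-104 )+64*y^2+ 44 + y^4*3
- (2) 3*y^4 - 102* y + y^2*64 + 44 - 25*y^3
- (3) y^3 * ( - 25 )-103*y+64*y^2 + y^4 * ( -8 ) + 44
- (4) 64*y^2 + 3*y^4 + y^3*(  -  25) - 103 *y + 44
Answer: 4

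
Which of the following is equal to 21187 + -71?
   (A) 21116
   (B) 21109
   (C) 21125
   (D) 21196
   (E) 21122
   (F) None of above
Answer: A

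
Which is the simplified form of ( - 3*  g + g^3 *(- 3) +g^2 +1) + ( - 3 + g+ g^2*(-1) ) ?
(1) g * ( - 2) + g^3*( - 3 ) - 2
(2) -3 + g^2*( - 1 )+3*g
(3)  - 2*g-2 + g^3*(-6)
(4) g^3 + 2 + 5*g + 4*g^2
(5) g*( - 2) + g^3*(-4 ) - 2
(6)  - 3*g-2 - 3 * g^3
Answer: 1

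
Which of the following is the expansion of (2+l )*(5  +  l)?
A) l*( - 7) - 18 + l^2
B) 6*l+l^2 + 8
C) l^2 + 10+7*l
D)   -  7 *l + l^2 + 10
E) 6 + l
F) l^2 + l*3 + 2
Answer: C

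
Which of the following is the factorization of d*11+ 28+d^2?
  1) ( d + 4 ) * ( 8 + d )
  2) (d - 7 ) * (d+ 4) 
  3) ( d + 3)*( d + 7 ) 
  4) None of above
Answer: 4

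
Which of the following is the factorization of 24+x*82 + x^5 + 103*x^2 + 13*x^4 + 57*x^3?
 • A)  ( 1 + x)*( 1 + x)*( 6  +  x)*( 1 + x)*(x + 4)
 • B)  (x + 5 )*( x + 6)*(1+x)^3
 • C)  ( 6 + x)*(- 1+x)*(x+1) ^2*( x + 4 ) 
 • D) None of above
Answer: A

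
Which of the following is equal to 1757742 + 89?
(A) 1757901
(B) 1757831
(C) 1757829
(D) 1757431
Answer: B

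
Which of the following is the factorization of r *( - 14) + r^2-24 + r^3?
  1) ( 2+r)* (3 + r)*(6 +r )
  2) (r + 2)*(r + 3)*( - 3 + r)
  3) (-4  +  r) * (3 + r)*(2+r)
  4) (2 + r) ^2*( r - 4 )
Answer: 3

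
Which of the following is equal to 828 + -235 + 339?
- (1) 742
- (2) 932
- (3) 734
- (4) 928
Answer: 2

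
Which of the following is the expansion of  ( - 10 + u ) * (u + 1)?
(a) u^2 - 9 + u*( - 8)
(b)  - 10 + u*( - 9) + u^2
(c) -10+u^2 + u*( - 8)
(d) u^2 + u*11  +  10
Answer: b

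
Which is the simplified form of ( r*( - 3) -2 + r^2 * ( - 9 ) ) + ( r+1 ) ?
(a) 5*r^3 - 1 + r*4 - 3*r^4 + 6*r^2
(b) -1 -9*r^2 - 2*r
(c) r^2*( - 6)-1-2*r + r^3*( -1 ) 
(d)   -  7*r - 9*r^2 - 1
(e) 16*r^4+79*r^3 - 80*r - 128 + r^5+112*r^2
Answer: b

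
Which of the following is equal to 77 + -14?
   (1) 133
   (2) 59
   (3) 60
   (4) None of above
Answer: 4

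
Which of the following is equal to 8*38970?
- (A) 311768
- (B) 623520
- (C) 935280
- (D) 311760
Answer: D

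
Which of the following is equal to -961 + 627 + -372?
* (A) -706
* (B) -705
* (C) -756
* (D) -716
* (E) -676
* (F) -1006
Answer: A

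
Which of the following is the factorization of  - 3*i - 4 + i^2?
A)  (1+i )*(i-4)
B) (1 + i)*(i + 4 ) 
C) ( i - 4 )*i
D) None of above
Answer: A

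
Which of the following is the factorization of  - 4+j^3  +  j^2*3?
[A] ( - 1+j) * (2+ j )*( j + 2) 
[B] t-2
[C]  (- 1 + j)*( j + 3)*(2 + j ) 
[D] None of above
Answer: A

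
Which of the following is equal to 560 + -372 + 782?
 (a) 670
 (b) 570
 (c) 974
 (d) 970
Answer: d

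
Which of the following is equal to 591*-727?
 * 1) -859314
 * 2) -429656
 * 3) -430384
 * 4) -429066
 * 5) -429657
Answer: 5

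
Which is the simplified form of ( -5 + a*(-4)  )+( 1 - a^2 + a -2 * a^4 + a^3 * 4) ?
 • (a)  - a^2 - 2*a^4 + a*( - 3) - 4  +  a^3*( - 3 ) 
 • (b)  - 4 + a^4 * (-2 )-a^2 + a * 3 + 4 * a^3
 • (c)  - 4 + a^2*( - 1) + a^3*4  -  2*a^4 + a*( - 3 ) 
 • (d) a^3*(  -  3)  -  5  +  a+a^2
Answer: c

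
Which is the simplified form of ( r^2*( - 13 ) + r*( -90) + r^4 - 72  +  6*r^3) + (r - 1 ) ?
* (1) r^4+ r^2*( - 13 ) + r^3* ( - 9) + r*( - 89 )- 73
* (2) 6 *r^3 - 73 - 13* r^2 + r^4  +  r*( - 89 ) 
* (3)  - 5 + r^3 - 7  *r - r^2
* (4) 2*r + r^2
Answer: 2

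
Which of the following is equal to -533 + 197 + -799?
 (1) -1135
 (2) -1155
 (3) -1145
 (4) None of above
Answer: 1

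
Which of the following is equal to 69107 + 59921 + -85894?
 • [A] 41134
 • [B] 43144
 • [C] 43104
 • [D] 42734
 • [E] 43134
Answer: E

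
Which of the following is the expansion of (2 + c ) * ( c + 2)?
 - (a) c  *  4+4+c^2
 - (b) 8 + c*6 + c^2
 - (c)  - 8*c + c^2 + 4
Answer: a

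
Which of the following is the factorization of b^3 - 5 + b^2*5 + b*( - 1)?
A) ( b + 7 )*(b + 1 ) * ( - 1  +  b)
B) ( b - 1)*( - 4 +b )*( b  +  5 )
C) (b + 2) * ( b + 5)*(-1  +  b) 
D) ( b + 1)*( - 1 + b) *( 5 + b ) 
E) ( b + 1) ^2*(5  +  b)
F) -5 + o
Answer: D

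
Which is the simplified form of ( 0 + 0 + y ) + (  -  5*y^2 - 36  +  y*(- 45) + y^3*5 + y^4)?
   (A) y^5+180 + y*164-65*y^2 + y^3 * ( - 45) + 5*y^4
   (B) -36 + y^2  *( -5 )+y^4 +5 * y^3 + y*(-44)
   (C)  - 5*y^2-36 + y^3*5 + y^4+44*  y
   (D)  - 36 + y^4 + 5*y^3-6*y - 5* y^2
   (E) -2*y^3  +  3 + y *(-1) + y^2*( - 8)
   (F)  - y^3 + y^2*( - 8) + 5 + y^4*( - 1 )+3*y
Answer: B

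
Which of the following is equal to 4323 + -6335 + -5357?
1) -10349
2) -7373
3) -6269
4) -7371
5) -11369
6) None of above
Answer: 6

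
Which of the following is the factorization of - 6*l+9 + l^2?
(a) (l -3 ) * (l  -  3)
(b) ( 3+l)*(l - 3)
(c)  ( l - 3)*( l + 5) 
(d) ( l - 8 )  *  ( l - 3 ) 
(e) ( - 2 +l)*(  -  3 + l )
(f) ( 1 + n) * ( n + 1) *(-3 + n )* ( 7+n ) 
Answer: a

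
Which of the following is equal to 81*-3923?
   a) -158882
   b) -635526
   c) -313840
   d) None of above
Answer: d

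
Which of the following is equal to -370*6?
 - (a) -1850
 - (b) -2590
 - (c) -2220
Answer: c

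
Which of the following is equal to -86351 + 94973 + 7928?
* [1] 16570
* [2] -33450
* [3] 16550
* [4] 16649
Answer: 3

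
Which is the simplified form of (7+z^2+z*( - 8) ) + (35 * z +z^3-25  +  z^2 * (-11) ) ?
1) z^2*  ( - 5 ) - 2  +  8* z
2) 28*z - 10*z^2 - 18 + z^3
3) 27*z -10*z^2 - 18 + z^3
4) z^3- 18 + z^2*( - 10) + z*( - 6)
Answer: 3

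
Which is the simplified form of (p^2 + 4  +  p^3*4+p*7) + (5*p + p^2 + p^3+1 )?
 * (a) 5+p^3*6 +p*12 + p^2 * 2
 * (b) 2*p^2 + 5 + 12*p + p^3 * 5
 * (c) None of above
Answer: b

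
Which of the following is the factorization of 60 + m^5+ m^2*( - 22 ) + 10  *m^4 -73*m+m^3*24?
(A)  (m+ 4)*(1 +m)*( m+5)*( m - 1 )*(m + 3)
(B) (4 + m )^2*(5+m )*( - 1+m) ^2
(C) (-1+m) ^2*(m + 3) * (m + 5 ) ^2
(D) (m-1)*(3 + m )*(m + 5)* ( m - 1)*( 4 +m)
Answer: D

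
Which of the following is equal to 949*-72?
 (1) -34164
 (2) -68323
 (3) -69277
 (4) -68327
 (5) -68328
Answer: 5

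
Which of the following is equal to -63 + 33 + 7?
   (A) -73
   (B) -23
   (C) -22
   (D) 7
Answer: B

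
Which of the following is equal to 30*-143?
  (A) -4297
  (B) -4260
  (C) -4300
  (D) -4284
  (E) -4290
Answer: E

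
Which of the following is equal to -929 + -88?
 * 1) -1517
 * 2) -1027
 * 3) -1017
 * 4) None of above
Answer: 3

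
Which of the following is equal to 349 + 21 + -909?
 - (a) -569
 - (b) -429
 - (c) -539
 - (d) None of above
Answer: c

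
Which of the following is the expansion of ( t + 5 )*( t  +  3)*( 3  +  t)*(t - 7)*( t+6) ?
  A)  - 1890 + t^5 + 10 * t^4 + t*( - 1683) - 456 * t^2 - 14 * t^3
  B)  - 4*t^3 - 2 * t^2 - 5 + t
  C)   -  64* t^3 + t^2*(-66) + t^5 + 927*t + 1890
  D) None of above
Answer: A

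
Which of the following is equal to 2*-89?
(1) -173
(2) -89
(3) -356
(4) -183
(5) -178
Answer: 5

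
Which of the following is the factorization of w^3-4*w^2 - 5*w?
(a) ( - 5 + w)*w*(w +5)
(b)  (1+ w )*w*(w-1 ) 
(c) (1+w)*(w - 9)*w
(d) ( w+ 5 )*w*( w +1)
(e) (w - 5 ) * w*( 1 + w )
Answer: e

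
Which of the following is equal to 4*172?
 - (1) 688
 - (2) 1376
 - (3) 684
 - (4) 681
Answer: 1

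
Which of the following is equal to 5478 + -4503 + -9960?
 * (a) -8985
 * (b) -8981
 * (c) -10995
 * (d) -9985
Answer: a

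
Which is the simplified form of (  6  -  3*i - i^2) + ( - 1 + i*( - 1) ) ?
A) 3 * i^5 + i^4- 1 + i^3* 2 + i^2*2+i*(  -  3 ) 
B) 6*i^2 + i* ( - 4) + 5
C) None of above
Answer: C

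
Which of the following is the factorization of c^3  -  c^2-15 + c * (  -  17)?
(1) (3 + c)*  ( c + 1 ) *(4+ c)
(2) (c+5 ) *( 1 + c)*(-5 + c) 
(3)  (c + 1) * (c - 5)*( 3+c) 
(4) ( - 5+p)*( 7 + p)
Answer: 3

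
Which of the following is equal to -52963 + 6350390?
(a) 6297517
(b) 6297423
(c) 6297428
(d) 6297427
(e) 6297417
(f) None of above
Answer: d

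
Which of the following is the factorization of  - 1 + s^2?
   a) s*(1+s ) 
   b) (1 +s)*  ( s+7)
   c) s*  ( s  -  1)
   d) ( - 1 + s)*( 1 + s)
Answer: d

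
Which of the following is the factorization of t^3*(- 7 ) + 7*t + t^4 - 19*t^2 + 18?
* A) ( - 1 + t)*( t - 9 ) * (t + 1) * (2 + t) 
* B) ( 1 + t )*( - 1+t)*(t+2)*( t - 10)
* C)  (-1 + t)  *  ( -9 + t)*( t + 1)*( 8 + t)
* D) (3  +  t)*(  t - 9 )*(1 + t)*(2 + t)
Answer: A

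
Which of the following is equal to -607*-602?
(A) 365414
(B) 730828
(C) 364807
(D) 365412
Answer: A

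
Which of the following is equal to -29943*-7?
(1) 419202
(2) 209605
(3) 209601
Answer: 3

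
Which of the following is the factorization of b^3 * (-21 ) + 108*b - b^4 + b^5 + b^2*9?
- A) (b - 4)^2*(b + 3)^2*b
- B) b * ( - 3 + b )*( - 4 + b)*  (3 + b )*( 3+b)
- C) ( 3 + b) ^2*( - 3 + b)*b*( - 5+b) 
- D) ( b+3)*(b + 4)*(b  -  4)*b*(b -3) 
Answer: B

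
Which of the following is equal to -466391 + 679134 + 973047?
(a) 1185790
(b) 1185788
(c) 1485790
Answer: a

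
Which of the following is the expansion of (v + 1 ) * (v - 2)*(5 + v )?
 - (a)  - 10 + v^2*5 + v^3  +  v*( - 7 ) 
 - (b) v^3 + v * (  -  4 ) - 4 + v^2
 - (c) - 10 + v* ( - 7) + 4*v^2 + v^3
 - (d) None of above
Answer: c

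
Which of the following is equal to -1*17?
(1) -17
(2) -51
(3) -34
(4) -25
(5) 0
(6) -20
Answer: 1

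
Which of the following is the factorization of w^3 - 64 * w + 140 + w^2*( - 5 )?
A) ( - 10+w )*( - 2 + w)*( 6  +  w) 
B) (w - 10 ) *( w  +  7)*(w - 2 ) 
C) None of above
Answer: B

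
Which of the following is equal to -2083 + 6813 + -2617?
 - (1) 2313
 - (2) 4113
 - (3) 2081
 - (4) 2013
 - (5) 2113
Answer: 5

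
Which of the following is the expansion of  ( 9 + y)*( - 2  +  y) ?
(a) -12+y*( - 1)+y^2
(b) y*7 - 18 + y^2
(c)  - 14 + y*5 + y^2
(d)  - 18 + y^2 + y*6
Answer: b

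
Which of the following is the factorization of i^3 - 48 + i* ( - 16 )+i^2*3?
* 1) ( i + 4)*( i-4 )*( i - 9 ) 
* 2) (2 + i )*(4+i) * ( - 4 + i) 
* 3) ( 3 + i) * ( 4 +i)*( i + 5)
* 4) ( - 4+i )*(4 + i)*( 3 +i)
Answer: 4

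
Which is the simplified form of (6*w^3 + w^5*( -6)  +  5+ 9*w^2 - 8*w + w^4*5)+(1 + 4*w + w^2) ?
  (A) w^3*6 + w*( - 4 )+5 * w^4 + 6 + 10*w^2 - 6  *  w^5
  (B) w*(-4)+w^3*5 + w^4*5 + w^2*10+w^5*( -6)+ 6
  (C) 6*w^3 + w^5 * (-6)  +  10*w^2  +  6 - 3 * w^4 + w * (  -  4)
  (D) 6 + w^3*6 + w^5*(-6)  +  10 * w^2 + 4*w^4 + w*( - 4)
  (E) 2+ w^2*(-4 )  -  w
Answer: A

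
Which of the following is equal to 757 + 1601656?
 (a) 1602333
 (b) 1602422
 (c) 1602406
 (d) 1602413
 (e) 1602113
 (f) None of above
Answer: d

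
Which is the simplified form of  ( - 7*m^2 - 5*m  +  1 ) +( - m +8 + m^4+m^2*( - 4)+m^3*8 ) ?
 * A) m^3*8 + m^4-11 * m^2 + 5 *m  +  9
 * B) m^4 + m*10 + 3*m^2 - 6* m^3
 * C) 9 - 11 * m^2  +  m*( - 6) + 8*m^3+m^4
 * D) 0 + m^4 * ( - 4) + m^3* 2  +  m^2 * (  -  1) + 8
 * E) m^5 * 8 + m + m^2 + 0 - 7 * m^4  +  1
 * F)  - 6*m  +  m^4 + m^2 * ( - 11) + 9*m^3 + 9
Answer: C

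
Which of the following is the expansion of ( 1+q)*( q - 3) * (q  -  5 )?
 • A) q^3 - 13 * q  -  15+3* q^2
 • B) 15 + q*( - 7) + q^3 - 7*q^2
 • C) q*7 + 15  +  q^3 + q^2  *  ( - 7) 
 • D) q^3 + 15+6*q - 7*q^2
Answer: C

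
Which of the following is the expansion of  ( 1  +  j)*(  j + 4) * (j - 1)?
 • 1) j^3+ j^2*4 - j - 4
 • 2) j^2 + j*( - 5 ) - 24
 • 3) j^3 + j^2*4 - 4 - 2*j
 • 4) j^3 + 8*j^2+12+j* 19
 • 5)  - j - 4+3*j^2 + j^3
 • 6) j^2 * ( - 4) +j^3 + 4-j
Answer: 1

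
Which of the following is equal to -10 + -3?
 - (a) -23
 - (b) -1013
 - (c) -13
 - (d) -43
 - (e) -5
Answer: c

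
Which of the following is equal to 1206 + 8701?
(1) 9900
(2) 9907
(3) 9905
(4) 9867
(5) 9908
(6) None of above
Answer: 2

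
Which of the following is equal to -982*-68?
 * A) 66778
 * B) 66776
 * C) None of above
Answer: B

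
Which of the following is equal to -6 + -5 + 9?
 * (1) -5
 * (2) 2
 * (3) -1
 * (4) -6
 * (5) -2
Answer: 5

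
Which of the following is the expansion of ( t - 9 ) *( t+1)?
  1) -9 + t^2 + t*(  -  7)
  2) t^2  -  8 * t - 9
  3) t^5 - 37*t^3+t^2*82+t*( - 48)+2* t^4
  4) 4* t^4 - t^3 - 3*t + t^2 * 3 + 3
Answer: 2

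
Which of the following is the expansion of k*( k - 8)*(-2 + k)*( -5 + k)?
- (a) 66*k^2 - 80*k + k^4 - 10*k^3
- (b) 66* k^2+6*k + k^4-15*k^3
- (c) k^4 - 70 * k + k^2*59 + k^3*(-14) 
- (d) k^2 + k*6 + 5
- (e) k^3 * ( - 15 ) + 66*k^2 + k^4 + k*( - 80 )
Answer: e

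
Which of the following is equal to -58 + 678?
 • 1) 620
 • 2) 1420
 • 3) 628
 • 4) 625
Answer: 1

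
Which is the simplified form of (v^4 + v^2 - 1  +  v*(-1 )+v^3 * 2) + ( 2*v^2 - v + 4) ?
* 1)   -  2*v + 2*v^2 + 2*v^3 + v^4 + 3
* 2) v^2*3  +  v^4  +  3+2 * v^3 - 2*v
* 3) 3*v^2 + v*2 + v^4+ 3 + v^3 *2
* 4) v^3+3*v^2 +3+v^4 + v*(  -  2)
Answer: 2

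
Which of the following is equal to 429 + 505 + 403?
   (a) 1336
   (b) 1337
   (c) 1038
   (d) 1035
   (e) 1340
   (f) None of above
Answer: b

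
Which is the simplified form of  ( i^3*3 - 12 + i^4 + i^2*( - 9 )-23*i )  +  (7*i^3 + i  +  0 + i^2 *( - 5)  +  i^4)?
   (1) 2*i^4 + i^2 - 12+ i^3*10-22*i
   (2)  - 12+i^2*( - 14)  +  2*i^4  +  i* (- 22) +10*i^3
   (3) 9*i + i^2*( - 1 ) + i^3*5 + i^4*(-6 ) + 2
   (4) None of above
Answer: 2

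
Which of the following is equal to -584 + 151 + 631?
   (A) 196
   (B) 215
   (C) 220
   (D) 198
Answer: D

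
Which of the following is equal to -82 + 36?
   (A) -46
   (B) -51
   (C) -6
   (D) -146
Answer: A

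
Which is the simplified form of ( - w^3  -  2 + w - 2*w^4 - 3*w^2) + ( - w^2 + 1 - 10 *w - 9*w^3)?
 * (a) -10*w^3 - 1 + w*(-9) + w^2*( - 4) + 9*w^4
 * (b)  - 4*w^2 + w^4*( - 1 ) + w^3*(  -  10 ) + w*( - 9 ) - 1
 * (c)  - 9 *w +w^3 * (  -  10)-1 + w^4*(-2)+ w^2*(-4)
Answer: c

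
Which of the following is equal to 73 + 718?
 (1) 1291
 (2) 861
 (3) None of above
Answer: 3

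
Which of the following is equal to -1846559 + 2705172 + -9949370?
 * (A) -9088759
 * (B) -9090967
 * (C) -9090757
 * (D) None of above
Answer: C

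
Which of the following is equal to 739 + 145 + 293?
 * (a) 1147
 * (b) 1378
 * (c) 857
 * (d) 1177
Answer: d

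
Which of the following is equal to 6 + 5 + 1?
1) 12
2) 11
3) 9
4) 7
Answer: 1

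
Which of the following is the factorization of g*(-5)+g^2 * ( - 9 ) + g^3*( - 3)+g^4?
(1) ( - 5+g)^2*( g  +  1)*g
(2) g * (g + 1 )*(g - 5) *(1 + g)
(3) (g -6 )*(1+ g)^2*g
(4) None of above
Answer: 2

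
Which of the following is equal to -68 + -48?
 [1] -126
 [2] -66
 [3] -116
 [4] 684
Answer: 3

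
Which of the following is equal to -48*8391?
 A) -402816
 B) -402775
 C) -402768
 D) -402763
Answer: C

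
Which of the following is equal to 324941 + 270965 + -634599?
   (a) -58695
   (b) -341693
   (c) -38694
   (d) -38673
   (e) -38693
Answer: e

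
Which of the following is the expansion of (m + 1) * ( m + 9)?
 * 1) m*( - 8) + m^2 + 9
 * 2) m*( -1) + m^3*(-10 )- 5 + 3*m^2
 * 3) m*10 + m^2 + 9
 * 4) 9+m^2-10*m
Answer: 3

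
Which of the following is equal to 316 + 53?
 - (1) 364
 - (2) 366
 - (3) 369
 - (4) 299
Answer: 3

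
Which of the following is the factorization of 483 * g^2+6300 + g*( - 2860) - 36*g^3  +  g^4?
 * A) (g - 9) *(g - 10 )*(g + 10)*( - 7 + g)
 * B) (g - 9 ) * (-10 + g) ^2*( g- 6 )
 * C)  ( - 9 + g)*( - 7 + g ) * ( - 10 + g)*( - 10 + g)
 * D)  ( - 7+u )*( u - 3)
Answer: C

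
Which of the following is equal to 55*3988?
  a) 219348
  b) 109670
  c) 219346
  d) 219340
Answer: d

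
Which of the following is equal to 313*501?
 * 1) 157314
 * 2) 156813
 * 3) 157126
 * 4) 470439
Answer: 2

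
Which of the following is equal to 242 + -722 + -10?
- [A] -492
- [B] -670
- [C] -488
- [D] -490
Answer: D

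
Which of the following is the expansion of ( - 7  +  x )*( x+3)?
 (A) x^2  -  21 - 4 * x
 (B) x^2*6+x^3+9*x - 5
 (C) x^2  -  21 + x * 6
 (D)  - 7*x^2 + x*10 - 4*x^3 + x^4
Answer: A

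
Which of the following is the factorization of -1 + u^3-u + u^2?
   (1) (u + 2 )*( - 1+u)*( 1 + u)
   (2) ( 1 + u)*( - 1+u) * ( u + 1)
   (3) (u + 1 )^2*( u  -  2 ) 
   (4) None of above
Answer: 2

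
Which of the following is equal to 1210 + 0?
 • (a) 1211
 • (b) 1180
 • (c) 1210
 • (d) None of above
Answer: c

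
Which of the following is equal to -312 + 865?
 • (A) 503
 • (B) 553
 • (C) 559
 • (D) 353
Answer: B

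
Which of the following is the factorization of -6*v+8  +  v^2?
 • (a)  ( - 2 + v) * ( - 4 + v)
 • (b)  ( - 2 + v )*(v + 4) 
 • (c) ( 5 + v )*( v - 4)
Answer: a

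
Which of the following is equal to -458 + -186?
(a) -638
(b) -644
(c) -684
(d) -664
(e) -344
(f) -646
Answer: b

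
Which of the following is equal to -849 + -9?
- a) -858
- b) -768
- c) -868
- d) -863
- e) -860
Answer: a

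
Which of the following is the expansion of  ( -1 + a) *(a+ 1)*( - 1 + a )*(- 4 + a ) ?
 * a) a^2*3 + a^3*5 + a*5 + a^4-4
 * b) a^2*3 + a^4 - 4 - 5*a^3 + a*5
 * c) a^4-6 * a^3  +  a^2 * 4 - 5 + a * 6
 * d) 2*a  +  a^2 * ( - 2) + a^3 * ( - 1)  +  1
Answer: b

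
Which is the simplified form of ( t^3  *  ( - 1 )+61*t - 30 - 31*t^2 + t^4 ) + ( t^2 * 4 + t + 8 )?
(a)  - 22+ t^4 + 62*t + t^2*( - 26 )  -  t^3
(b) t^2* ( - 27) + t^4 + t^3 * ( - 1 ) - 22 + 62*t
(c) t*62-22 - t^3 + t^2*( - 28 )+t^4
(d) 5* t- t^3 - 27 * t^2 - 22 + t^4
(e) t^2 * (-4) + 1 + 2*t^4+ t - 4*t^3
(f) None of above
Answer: b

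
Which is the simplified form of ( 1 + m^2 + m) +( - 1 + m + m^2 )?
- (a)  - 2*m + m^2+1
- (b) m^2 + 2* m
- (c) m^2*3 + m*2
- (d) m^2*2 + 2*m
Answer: d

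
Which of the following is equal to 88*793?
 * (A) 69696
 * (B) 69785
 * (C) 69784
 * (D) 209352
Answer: C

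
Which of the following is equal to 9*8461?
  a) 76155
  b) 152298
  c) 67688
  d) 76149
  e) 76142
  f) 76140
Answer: d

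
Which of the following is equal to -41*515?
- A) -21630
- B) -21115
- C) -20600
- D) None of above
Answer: B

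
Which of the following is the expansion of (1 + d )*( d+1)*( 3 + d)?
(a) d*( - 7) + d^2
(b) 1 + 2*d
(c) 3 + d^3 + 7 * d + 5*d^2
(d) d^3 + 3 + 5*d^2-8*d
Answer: c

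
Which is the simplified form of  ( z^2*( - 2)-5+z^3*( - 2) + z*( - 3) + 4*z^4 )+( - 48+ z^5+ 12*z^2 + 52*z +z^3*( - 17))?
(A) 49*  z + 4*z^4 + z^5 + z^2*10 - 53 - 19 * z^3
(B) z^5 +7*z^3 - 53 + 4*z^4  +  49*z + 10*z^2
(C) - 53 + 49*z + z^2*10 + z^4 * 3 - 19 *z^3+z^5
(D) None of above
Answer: A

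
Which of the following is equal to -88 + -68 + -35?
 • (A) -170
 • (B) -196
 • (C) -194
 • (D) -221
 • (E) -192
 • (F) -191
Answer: F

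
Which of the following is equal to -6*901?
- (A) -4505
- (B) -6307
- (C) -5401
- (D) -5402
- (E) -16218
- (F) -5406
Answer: F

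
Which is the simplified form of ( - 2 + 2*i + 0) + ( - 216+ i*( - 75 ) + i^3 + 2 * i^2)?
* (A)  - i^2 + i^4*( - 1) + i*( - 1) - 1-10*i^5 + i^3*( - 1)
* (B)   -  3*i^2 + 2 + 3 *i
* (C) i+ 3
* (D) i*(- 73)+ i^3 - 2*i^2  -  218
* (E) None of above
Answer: E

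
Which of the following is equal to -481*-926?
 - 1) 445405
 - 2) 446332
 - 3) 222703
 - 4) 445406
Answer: 4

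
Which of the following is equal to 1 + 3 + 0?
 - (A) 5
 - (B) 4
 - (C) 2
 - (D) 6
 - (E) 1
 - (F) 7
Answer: B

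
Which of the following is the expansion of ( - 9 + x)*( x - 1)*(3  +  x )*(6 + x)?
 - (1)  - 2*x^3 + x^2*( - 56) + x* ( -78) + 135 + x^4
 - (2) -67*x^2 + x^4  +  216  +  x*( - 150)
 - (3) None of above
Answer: 3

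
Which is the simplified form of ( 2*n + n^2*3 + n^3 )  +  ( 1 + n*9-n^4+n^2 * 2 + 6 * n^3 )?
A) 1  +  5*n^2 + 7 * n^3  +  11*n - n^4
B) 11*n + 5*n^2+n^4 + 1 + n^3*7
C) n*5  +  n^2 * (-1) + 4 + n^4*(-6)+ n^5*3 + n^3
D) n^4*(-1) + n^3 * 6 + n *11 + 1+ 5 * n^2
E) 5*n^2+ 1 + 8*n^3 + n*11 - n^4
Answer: A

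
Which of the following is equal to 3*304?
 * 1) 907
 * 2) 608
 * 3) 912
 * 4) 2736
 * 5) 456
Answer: 3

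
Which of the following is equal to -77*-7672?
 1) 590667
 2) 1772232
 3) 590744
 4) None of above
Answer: 3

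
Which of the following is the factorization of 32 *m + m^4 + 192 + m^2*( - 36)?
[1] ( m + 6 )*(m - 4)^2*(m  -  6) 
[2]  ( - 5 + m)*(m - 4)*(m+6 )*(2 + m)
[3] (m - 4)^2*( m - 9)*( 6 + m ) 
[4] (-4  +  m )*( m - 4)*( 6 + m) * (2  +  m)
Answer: 4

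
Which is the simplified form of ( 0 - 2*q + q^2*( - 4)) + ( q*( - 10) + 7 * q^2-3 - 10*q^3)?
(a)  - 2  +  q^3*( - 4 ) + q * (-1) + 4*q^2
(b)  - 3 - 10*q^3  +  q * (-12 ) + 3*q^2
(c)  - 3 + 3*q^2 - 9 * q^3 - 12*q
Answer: b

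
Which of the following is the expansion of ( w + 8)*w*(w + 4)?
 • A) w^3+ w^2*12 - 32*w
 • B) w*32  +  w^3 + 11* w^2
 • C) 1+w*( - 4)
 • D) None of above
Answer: D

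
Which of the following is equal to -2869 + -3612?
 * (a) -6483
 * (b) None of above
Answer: b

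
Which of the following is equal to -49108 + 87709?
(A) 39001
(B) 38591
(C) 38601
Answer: C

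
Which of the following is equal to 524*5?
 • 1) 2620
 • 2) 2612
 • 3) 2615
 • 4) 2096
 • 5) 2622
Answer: 1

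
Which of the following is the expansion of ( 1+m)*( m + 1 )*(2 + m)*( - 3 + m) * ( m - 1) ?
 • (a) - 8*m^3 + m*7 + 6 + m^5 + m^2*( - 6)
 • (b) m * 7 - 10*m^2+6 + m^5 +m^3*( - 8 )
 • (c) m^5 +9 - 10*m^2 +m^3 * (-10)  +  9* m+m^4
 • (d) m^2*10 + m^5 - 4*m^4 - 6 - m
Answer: a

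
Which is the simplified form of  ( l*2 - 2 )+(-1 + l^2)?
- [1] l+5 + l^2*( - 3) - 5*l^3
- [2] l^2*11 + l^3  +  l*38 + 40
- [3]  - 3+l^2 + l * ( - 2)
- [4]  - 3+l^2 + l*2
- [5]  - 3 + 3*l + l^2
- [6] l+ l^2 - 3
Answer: 4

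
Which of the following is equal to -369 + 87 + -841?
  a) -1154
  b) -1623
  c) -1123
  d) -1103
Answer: c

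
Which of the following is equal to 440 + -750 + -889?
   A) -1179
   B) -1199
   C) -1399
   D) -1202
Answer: B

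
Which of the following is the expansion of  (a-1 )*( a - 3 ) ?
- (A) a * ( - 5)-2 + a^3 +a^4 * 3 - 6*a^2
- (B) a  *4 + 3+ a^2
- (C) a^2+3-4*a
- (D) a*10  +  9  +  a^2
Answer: C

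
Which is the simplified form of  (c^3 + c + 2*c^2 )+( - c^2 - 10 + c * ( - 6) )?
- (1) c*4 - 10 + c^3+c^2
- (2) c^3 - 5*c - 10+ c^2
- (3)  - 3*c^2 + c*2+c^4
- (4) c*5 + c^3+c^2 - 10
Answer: 2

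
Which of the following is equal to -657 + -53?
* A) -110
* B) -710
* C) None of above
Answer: B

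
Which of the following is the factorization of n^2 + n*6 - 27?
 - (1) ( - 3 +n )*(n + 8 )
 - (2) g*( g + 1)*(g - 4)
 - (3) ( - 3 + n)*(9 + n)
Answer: 3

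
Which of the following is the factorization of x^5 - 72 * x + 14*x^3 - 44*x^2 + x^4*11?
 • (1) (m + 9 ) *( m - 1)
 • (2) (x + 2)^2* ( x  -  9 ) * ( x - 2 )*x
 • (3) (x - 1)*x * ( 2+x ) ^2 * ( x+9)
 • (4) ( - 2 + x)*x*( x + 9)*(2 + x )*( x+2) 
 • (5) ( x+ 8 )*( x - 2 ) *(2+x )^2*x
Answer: 4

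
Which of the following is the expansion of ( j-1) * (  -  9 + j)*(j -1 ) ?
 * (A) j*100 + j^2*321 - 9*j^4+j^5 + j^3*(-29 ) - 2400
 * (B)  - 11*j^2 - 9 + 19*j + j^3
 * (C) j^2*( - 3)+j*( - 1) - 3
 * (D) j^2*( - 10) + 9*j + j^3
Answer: B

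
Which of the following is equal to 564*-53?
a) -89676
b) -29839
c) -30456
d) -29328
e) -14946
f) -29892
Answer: f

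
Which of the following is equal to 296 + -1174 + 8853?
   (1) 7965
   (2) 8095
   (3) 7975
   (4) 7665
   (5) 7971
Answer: 3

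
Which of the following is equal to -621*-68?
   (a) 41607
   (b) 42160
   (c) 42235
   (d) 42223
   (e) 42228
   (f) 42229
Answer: e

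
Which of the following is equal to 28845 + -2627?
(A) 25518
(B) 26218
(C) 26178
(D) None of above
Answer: B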